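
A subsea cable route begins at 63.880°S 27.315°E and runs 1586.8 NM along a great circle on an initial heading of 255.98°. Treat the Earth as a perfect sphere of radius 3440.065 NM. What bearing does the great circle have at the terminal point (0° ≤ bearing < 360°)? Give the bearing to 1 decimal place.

final bearing 305.5°

Angular distance δ = d/R = 1586.8 / 3440.065 = 0.461270 rad.
Converting: φ₁ = -1.114916 rad, θ = 4.467694 rad.
sin φ₂ = sin φ₁ cos δ + cos φ₁ sin δ cos θ = (-0.897874)(0.895488) + (0.440253)(0.445086)(-0.242261) = -0.851506
φ₂ = asin(-0.851506) = -1.018851 rad = -58.376°.
Δλ = atan2( sin θ sin δ cos φ₁ , cos δ − sin φ₁ sin φ₂ ) = atan2(-0.190113, 0.130943) = -0.967653 rad = -55.442°.
λ₂ = λ₁ + Δλ = -28.127°.
The forward bearing on arrival equals the back-azimuth from the destination plus 180°.
Back-azimuth from P₂ (-58.4°, -28.1°) to P₁ (-63.9°, 27.3°), with Δλ' = λ₁ − λ₂ = 55.4°: atan2( sin Δλ' cos φ₁ , cos φ₂ sin φ₁ − sin φ₂ cos φ₁ cos Δλ' ) = 125.5°.
Final bearing = (125.5° + 180°) mod 360° = 305.5°.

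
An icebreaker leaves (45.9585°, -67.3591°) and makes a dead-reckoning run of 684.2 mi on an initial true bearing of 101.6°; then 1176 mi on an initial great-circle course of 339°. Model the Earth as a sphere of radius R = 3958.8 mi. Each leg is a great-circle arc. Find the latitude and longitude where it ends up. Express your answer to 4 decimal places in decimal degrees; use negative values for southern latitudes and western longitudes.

latitude 58.5887°, longitude -65.6171°

Apply the spherical direct solution leg by leg, carrying full precision between legs.
Leg 1: from (45.9585°, -67.3591°), δ = 684.2/3958.8 = 0.172830 rad, θ = 101.6° → φ = 43.1639°, λ = -54.0058°.
Leg 2: from (43.1639°, -54.0058°), δ = 1176/3958.8 = 0.297060 rad, θ = 339° → φ = 58.5887°, λ = -65.6171°.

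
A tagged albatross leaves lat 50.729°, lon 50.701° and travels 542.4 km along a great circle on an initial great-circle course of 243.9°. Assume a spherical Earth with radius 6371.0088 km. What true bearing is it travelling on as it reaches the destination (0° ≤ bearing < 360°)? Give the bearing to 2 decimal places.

final bearing 238.87°

δ = 542.4/6371.0088 = 0.085136 rad (4.8779°).
With φ₁ = 50.729° = 0.885388 rad and θ = 243.9° = 4.256858 rad:
Applying the spherical law of cosines for sides, sin φ₂ = sin φ₁ cos δ + cos φ₁ sin δ cos θ = 0.747677, so φ₂ = 48.390°.
Δλ = atan2( sin θ sin δ cos φ₁ , cos δ − sin φ₁ sin φ₂ ) = atan2(-0.048336, 0.417556) = -0.115247 rad = -6.603°.
λ₂ = 50.701° + -6.603° = 44.098°.
The forward bearing on arrival equals the back-azimuth from the destination plus 180°.
Back-azimuth from P₂ (48.39°, 44.10°) to P₁ (50.73°, 50.70°), with Δλ' = λ₁ − λ₂ = 6.60°: atan2( sin Δλ' cos φ₁ , cos φ₂ sin φ₁ − sin φ₂ cos φ₁ cos Δλ' ) = 58.87°.
Final bearing = (58.87° + 180°) mod 360° = 238.87°.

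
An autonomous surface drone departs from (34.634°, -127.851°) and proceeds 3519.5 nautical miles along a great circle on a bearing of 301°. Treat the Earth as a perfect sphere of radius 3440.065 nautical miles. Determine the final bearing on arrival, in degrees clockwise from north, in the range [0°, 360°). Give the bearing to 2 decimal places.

δ = 3519.5/3440.065 = 1.023091 rad (58.6188°).
With φ₁ = 34.634° = 0.604477 rad and θ = 301° = 5.253441 rad:
Applying the spherical law of cosines for sides, sin φ₂ = sin φ₁ cos δ + cos φ₁ sin δ cos θ = 0.657731, so φ₂ = 41.127°.
Δλ = atan2( sin θ sin δ cos φ₁ , cos δ − sin φ₁ sin φ₂ ) = atan2(-0.602110, 0.146920) = -1.331465 rad = -76.287°.
λ₂ = -127.851° + -76.287° = -204.138°, normalized to (−180°, 180°] → 155.862°.
The forward bearing on arrival equals the back-azimuth from the destination plus 180°.
Back-azimuth from P₂ (41.13°, 155.86°) to P₁ (34.63°, -127.85°), with Δλ' = λ₁ − λ₂ = -283.71°: atan2( sin Δλ' cos φ₁ , cos φ₂ sin φ₁ − sin φ₂ cos φ₁ cos Δλ' ) = 69.44°.
Final bearing = (69.44° + 180°) mod 360° = 249.44°.

final bearing 249.44°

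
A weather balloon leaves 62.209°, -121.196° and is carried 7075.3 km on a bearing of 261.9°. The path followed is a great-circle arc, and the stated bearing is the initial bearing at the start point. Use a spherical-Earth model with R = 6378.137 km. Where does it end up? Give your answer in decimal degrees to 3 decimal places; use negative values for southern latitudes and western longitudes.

δ = 7075.3/6378.137 = 1.109305 rad (63.5585°).
Converting: φ₁ = 1.085752 rad, θ = 4.571017 rad.
sin φ₂ = sin φ₁ cos δ + cos φ₁ sin δ cos θ = (0.884654)(0.445284) + (0.466248)(0.895389)(-0.140901) = 0.335100
φ₂ = asin(0.335100) = 0.341711 rad = 19.579°.
For the longitude increment, Δλ = atan2( sin θ sin δ cos φ₁, cos δ − sin φ₁ sin φ₂ ) = atan2(-0.413308, 0.148836) = -70.196°.
λ₂ = -121.196° + -70.196° = -191.392°, normalized to (−180°, 180°] → 168.608°.

latitude 19.579°, longitude 168.608°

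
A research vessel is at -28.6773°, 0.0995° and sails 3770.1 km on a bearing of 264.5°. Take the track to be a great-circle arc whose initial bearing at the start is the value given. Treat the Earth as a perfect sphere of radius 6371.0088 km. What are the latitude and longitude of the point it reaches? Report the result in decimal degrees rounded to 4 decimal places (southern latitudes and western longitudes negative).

δ = 3770.1/6371.0088 = 0.591759 rad (33.9053°).
Start latitude φ₁ = -0.500513 rad; initial bearing θ = 4.616396 rad.
Destination latitude: φ₂ = arcsin( sin φ₁ cos δ + cos φ₁ sin δ cos θ ) = arcsin(-0.445185) = -26.4352°.
Δλ = atan2( sin θ sin δ cos φ₁ , cos δ − sin φ₁ sin φ₂ ) = atan2(-0.487144, 0.616327) = -0.668859 rad = -38.3228°.
λ₂ = λ₁ + Δλ = -38.2233°.

latitude -26.4352°, longitude -38.2233°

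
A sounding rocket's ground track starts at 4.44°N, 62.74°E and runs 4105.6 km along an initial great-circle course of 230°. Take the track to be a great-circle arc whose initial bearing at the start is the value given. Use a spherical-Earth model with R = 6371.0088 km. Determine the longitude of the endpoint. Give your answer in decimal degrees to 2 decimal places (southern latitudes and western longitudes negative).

longitude 33.64°

Angular distance δ = d/R = 4105.6 / 6371.0088 = 0.644419 rad.
Start latitude φ₁ = 0.077493 rad; initial bearing θ = 4.014257 rad.
sin φ₂ = sin φ₁ cos δ + cos φ₁ sin δ cos θ = (0.077415)(0.799449) + (0.996999)(0.600734)(-0.642788) = -0.323096
φ₂ = asin(-0.323096) = -0.328999 rad = -18.85°.
For the longitude increment, Δλ = atan2( sin θ sin δ cos φ₁, cos δ − sin φ₁ sin φ₂ ) = atan2(-0.458808, 0.824461) = -29.10°.
λ₂ = 62.74° + -29.10° = 33.64°.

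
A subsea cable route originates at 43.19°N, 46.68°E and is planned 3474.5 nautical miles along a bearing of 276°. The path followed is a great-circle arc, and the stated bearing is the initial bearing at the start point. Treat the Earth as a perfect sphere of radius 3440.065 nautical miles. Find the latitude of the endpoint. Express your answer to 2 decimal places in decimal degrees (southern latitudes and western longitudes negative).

δ = 3474.5/3440.065 = 1.010010 rad (57.8693°).
Converting: φ₁ = 0.753808 rad, θ = 4.817109 rad.
Destination latitude: φ₂ = arcsin( sin φ₁ cos δ + cos φ₁ sin δ cos θ ) = arcsin(0.428548) = 25.38°.
Δλ = atan2( sin θ sin δ cos φ₁ , cos δ − sin φ₁ sin φ₂ ) = atan2(-0.614037, 0.238545) = -1.200254 rad = -68.77°.
λ₂ = 46.68° + -68.77° = -22.09°.

latitude 25.38°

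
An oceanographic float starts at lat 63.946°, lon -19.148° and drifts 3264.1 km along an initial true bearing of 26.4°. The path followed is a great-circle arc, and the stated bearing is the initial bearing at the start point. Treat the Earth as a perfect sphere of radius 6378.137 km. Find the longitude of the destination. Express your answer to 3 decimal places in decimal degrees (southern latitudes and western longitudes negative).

Central angle δ = d/R = 0.511764 rad.
Start latitude φ₁ = 1.116068 rad; initial bearing θ = 0.460767 rad.
Applying the spherical law of cosines for sides, sin φ₂ = sin φ₁ cos δ + cos φ₁ sin δ cos θ = 0.975942, so φ₂ = 77.407°.
Then Δλ = atan2(0.095637, -0.004885) = 1.621835 rad, from sin θ sin δ cos φ₁ over cos δ − sin φ₁ sin φ₂.
Hence λ₂ = -19.148° + 92.924° = 73.776°.

longitude 73.776°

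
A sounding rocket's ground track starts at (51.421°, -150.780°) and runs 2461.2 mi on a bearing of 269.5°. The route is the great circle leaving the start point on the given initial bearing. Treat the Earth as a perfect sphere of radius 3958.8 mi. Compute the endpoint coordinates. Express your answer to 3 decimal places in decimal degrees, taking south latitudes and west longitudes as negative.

latitude 39.220°, longitude 160.477°

The arc subtends δ = 2461.2/3958.8 = 0.621704 rad at the centre.
Start latitude φ₁ = 0.897466 rad; initial bearing θ = 4.703662 rad.
sin φ₂ = sin φ₁ cos δ + cos φ₁ sin δ cos θ = (0.781749)(0.812887) + (0.623593)(0.582421)(-0.008727) = 0.632305
φ₂ = asin(0.632305) = 0.684524 rad = 39.220°.
For the longitude increment, Δλ = atan2( sin θ sin δ cos φ₁, cos δ − sin φ₁ sin φ₂ ) = atan2(-0.363180, 0.318584) = -48.743°.
λ₂ = -150.780° + -48.743° = -199.523°, normalized to (−180°, 180°] → 160.477°.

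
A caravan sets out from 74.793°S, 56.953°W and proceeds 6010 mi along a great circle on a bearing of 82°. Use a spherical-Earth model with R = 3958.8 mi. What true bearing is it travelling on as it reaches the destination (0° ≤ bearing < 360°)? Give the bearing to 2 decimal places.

Central angle δ = d/R = 1.518137 rad.
Converting: φ₁ = -1.305384 rad, θ = 1.431170 rad.
Destination latitude: φ₂ = arcsin( sin φ₁ cos δ + cos φ₁ sin δ cos θ ) = arcsin(-0.014337) = -0.821°.
Δλ = atan2( sin θ sin δ cos φ₁ , cos δ − sin φ₁ sin φ₂ ) = atan2(0.259394, 0.038801) = 1.422316 rad = 81.493°.
λ₂ = -56.953° + 81.493° = 24.540°.
The forward bearing on arrival equals the back-azimuth from the destination plus 180°.
Back-azimuth from P₂ (-0.82°, 24.54°) to P₁ (-74.79°, -56.95°), with Δλ' = λ₁ − λ₂ = -81.49°: atan2( sin Δλ' cos φ₁ , cos φ₂ sin φ₁ − sin φ₂ cos φ₁ cos Δλ' ) = 195.06°.
Final bearing = (195.06° + 180°) mod 360° = 15.06°.

final bearing 15.06°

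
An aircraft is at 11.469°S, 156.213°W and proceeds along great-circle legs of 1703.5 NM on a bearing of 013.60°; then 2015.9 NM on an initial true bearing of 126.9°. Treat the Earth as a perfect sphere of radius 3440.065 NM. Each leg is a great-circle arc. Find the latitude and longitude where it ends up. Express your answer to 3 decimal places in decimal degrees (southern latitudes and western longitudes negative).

Apply the spherical direct solution leg by leg, carrying full precision between legs.
Leg 1: from (-11.469°, -156.213°), δ = 1703.5/3440.065 = 0.495194 rad, θ = 13.6° → φ = 16.123°, λ = -149.534°.
Leg 2: from (16.123°, -149.534°), δ = 2015.9/3440.065 = 0.586006 rad, θ = 126.9° → φ = -5.027°, λ = -123.176°.

latitude -5.027°, longitude -123.176°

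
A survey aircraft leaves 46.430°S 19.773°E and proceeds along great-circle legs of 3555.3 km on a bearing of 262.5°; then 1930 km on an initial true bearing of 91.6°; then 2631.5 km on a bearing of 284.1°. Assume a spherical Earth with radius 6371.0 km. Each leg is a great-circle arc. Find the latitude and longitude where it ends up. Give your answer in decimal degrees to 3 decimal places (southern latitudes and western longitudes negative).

latitude -30.623°, longitude -28.812°

Apply the spherical direct solution leg by leg, carrying full precision between legs.
Leg 1: from (-46.430°, 19.773°), δ = 3555.3/6371 = 0.558044 rad, θ = 262.5° → φ = -41.472°, λ = -24.708°.
Leg 2: from (-41.472°, -24.708°), δ = 1930/6371 = 0.302935 rad, θ = 91.6° → φ = -39.668°, λ = -1.915°.
Leg 3: from (-39.668°, -1.915°), δ = 2631.5/6371 = 0.413043 rad, θ = 284.1° → φ = -30.623°, λ = -28.812°.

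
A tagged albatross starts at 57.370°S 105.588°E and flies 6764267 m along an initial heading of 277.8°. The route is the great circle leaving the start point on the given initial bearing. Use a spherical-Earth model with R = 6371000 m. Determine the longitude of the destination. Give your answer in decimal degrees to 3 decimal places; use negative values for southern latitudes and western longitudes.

longitude 38.328°

The arc subtends δ = 6764267/6371000 = 1.061728 rad at the centre.
Start latitude φ₁ = -1.001295 rad; initial bearing θ = 4.848525 rad.
sin φ₂ = sin φ₁ cos δ + cos φ₁ sin δ cos θ = (-0.842170)(0.487364) + (0.539212)(0.873199)(0.135716) = -0.346543
φ₂ = asin(-0.346543) = -0.353884 rad = -20.276°.
Then Δλ = atan2(-0.466483, 0.195516) = -1.173910 rad, from sin θ sin δ cos φ₁ over cos δ − sin φ₁ sin φ₂.
Hence λ₂ = 105.588° + -67.260° = 38.328°.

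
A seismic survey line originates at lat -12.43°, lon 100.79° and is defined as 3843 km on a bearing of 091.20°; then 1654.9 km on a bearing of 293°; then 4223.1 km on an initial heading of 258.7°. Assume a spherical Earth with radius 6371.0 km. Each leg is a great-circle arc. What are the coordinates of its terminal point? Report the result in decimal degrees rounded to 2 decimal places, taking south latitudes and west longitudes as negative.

Apply the spherical direct solution leg by leg, carrying full precision between legs.
Leg 1: from (-12.43°, 100.79°), δ = 3843/6371 = 0.603202 rad, θ = 91.2° → φ = -10.89°, λ = 136.07°.
Leg 2: from (-10.89°, 136.07°), δ = 1654.9/6371 = 0.259755 rad, θ = 293° → φ = -4.82°, λ = 122.34°.
Leg 3: from (-4.82°, 122.34°), δ = 4223.1/6371 = 0.662863 rad, θ = 258.7° → φ = -10.74°, λ = 84.45°.

latitude -10.74°, longitude 84.45°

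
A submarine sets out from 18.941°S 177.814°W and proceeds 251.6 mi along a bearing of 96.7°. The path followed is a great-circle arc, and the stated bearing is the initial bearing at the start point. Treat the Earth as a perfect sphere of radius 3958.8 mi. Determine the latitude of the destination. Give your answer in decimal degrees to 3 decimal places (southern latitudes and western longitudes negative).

δ = 251.6/3958.8 = 0.063555 rad (3.6414°).
With φ₁ = -18.941° = -0.330583 rad and θ = 96.7° = 1.687733 rad:
Applying the spherical law of cosines for sides, sin φ₂ = sin φ₁ cos δ + cos φ₁ sin δ cos θ = -0.330948, so φ₂ = -19.326°.
Δλ = atan2( sin θ sin δ cos φ₁ , cos δ − sin φ₁ sin φ₂ ) = atan2(0.059663, 0.890557) = 0.066895 rad = 3.833°.
Hence λ₂ = -177.814° + 3.833° = -173.981°.

latitude -19.326°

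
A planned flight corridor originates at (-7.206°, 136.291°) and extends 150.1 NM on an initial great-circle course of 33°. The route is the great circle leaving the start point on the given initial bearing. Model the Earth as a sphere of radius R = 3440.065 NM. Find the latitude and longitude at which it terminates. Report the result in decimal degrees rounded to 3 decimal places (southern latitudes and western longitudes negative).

The arc subtends δ = 150.1/3440.065 = 0.043633 rad at the centre.
Converting: φ₁ = -0.125768 rad, θ = 0.575959 rad.
sin φ₂ = sin φ₁ cos δ + cos φ₁ sin δ cos θ = (-0.125437)(0.999048) + (0.992102)(0.043619)(0.838671) = -0.089025
φ₂ = asin(-0.089025) = -0.089143 rad = -5.107°.
Then Δλ = atan2(0.023569, 0.987881) = 0.023854 rad, from sin θ sin δ cos φ₁ over cos δ − sin φ₁ sin φ₂.
λ₂ = λ₁ + Δλ = 137.658°.

latitude -5.107°, longitude 137.658°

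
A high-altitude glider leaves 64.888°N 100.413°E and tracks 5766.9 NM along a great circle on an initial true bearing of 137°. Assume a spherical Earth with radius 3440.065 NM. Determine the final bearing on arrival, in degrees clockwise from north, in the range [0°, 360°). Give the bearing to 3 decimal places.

final bearing 161.554°

Central angle δ = d/R = 1.676393 rad.
With φ₁ = 64.888° = 1.132509 rad and θ = 137° = 2.391101 rad:
Destination latitude: φ₂ = arcsin( sin φ₁ cos δ + cos φ₁ sin δ cos θ ) = arcsin(-0.404088) = -23.834°.
For the longitude increment, Δλ = atan2( sin θ sin δ cos φ₁, cos δ − sin φ₁ sin φ₂ ) = atan2(0.287820, 0.260493) = 47.853°.
Hence λ₂ = 100.413° + 47.853° = 148.266°.
The forward bearing on arrival equals the back-azimuth from the destination plus 180°.
Back-azimuth from P₂ (-23.834°, 148.266°) to P₁ (64.888°, 100.413°), with Δλ' = λ₁ − λ₂ = -47.853°: atan2( sin Δλ' cos φ₁ , cos φ₂ sin φ₁ − sin φ₂ cos φ₁ cos Δλ' ) = 341.554°.
Final bearing = (341.554° + 180°) mod 360° = 161.554°.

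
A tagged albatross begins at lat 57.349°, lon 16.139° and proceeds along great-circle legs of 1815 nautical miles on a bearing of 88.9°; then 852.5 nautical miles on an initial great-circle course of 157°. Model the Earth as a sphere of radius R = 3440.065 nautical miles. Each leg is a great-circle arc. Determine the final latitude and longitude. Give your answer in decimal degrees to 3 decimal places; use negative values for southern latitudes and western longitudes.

latitude 33.824°, longitude 70.465°

Apply the spherical direct solution leg by leg, carrying full precision between legs.
Leg 1: from (57.349°, 16.139°), δ = 1815/3440.065 = 0.527606 rad, θ = 88.9° → φ = 47.112°, λ = 63.840°.
Leg 2: from (47.112°, 63.840°), δ = 852.5/3440.065 = 0.247815 rad, θ = 157° → φ = 33.824°, λ = 70.465°.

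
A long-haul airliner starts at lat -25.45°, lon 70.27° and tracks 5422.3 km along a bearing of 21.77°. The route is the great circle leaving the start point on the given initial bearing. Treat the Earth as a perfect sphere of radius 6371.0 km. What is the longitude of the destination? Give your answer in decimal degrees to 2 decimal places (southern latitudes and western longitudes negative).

Central angle δ = d/R = 0.851091 rad.
Start latitude φ₁ = -0.444186 rad; initial bearing θ = 0.379958 rad.
sin φ₂ = sin φ₁ cos δ + cos φ₁ sin δ cos θ = (-0.429723)(0.659163) + (0.902961)(0.752000)(0.928680) = 0.347340
φ₂ = asin(0.347340) = 0.354734 rad = 20.32°.
Δλ = atan2( sin θ sin δ cos φ₁ , cos δ − sin φ₁ sin φ₂ ) = atan2(0.251838, 0.808423) = 0.301990 rad = 17.30°.
Hence λ₂ = 70.27° + 17.30° = 87.57°.

longitude 87.57°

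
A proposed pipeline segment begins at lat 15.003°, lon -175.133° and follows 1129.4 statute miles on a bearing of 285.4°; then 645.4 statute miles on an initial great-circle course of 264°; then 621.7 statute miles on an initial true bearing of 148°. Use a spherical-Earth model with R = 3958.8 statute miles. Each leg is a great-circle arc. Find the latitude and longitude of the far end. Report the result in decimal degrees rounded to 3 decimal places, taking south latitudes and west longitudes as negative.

latitude 9.792°, longitude 163.303°

Apply the spherical direct solution leg by leg, carrying full precision between legs.
Leg 1: from (15.003°, -175.133°), δ = 1129.4/3958.8 = 0.285288 rad, θ = 285.4° → φ = 18.699°, λ = 168.221°.
Leg 2: from (18.699°, 168.221°), δ = 645.4/3958.8 = 0.163029 rad, θ = 264° → φ = 17.474°, λ = 158.479°.
Leg 3: from (17.474°, 158.479°), δ = 621.7/3958.8 = 0.157043 rad, θ = 148° → φ = 9.792°, λ = 163.303°.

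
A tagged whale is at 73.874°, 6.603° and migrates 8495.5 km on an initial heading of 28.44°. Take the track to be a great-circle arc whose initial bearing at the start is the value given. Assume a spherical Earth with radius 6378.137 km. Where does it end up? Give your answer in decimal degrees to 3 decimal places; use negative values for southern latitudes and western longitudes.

latitude 27.681°, longitude 155.101°

Angular distance δ = d/R = 8495.5 / 6378.137 = 1.331972 rad.
Converting: φ₁ = 1.289345 rad, θ = 0.496372 rad.
sin φ₂ = sin φ₁ cos δ + cos φ₁ sin δ cos θ = (0.960653)(0.236560) + (0.277751)(0.971617)(0.879316) = 0.464551
φ₂ = asin(0.464551) = 0.483128 rad = 27.681°.
For the longitude increment, Δλ = atan2( sin θ sin δ cos φ₁, cos δ − sin φ₁ sin φ₂ ) = atan2(0.128521, -0.209712) = 148.498°.
λ₂ = λ₁ + Δλ = 155.101°.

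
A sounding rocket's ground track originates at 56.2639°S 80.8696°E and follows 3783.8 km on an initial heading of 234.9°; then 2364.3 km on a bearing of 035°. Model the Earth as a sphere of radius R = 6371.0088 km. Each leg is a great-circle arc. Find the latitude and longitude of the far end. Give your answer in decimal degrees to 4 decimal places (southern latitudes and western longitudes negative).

latitude -41.3964°, longitude 29.7909°

Apply the spherical direct solution leg by leg, carrying full precision between legs.
Leg 1: from (-56.2639°, 80.8696°), δ = 3783.8/6371.0088 = 0.593909 rad, θ = 234.9° → φ = -60.2160°, λ = 13.6928°.
Leg 2: from (-60.2160°, 13.6928°), δ = 2364.3/6371.0088 = 0.371103 rad, θ = 35° → φ = -41.3964°, λ = 29.7909°.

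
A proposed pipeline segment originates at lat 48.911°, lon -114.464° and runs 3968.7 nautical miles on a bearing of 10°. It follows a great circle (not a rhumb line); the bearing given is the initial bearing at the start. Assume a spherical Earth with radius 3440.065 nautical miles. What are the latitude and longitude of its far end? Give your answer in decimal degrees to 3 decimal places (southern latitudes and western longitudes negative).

The arc subtends δ = 3968.7/3440.065 = 1.153670 rad at the centre.
With φ₁ = 48.911° = 0.853658 rad and θ = 10° = 0.174533 rad:
sin φ₂ = sin φ₁ cos δ + cos φ₁ sin δ cos θ = (0.753690)(0.405135) + (0.657231)(0.914257)(0.984808) = 0.897095
φ₂ = asin(0.897095) = 1.113150 rad = 63.779°.
Δλ = atan2( sin θ sin δ cos φ₁ , cos δ − sin φ₁ sin φ₂ ) = atan2(0.104341, -0.270996) = 2.774059 rad = 158.942°.
Hence λ₂ = -114.464° + 158.942° = 44.478°.

latitude 63.779°, longitude 44.478°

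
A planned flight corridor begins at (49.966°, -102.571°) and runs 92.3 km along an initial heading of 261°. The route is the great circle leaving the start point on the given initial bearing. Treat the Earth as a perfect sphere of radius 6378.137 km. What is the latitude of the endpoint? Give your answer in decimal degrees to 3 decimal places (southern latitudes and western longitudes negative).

latitude 49.829°

The arc subtends δ = 92.3/6378.137 = 0.014471 rad at the centre.
Converting: φ₁ = 0.872071 rad, θ = 4.555309 rad.
Destination latitude: φ₂ = arcsin( sin φ₁ cos δ + cos φ₁ sin δ cos θ ) = arcsin(0.764127) = 49.829°.
Δλ = atan2( sin θ sin δ cos φ₁ , cos δ − sin φ₁ sin φ₂ ) = atan2(-0.009194, 0.414832) = -0.022159 rad = -1.270°.
Hence λ₂ = -102.571° + -1.270° = -103.841°.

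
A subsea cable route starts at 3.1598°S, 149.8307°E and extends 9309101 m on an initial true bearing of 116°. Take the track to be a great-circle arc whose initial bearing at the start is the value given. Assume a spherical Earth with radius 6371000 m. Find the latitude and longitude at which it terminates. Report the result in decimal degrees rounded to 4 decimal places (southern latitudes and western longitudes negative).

latitude -26.1746°, longitude -125.6184°

Angular distance δ = d/R = 9309101 / 6371000 = 1.461168 rad.
Converting: φ₁ = -0.055149 rad, θ = 2.024582 rad.
Applying the spherical law of cosines for sides, sin φ₂ = sin φ₁ cos δ + cos φ₁ sin δ cos θ = -0.441108, so φ₂ = -26.1746°.
Then Δλ = atan2(0.892040, 0.085095) = 1.475691 rad, from sin θ sin δ cos φ₁ over cos δ − sin φ₁ sin φ₂.
λ₂ = 149.8307° + 84.5509° = 234.3816°, normalized to (−180°, 180°] → -125.6184°.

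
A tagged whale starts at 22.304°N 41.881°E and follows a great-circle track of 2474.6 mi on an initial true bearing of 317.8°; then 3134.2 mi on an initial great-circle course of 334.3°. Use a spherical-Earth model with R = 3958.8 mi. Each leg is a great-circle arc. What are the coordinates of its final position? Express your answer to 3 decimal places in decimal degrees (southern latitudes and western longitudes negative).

latitude 71.862°, longitude -74.386°

Apply the spherical direct solution leg by leg, carrying full precision between legs.
Leg 1: from (22.304°, 41.881°), δ = 2474.6/3958.8 = 0.625088 rad, θ = 317.8° → φ = 45.139°, λ = 8.016°.
Leg 2: from (45.139°, 8.016°), δ = 3134.2/3958.8 = 0.791705 rad, θ = 334.3° → φ = 71.862°, λ = -74.386°.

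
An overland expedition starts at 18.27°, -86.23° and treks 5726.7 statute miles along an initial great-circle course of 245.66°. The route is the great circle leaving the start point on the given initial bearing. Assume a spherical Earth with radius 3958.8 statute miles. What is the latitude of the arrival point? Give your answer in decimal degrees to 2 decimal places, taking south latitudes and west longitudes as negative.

latitude -20.46°

Angular distance δ = d/R = 5726.7 / 3958.8 = 1.446575 rad.
Converting: φ₁ = 0.318872 rad, θ = 4.287576 rad.
sin φ₂ = sin φ₁ cos δ + cos φ₁ sin δ cos θ = (0.313495)(0.123902) + (0.949590)(0.992294)(-0.412151) = -0.349515
φ₂ = asin(-0.349515) = -0.357054 rad = -20.46°.
For the longitude increment, Δλ = atan2( sin θ sin δ cos φ₁, cos δ − sin φ₁ sin φ₂ ) = atan2(-0.858519, 0.233474) = -74.79°.
λ₂ = λ₁ + Δλ = -161.02°.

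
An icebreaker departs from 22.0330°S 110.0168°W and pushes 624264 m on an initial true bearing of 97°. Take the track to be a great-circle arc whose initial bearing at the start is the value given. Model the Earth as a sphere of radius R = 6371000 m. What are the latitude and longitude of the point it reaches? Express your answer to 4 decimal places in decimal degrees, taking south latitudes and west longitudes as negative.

The arc subtends δ = 624264/6371000 = 0.097985 rad at the centre.
With φ₁ = -22.0330° = -0.384548 rad and θ = 97° = 1.692969 rad:
sin φ₂ = sin φ₁ cos δ + cos φ₁ sin δ cos θ = (-0.375141)(0.995203) + (0.926968)(0.097829)(-0.121869) = -0.384393
φ₂ = asin(-0.384393) = -0.394550 rad = -22.6060°.
Δλ = atan2( sin θ sin δ cos φ₁ , cos δ − sin φ₁ sin φ₂ ) = atan2(0.090008, 0.851002) = 0.105375 rad = 6.0376°.
λ₂ = λ₁ + Δλ = -103.9792°.

latitude -22.6060°, longitude -103.9792°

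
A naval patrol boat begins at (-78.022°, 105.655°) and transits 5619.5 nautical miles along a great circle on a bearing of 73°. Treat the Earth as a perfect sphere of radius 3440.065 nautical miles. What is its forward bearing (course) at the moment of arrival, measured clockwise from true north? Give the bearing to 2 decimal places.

δ = 5619.5/3440.065 = 1.633545 rad (93.5952°).
With φ₁ = -78.022° = -1.361741 rad and θ = 73° = 1.274090 rad:
Applying the spherical law of cosines for sides, sin φ₂ = sin φ₁ cos δ + cos φ₁ sin δ cos θ = 0.121900, so φ₂ = 7.002°.
Δλ = atan2( sin θ sin δ cos φ₁ , cos δ − sin φ₁ sin φ₂ ) = atan2(0.198077, 0.056539) = 1.292752 rad = 74.069°.
λ₂ = 105.655° + 74.069° = 179.724°.
The forward bearing on arrival equals the back-azimuth from the destination plus 180°.
Back-azimuth from P₂ (7.00°, 179.72°) to P₁ (-78.02°, 105.66°), with Δλ' = λ₁ − λ₂ = -74.07°: atan2( sin Δλ' cos φ₁ , cos φ₂ sin φ₁ − sin φ₂ cos φ₁ cos Δλ' ) = 191.53°.
Final bearing = (191.53° + 180°) mod 360° = 11.53°.

final bearing 11.53°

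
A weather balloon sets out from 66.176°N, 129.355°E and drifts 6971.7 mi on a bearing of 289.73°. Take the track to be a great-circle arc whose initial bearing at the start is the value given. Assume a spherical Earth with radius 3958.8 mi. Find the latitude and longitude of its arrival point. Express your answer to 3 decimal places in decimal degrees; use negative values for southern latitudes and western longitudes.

Central angle δ = d/R = 1.761064 rad.
Converting: φ₁ = 1.154989 rad, θ = 5.056742 rad.
Destination latitude: φ₂ = arcsin( sin φ₁ cos δ + cos φ₁ sin δ cos θ ) = arcsin(-0.039106) = -2.241°.
Then Δλ = atan2(-0.373354, -0.153348) = -1.960519 rad, from sin θ sin δ cos φ₁ over cos δ − sin φ₁ sin φ₂.
λ₂ = 129.355° + -112.329° = 17.026°.

latitude -2.241°, longitude 17.026°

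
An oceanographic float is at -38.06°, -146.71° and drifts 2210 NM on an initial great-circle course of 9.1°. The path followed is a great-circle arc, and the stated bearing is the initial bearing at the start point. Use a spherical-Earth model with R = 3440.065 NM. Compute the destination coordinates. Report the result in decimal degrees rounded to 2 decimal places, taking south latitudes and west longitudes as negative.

Angular distance δ = d/R = 2210 / 3440.065 = 0.642430 rad.
Start latitude φ₁ = -0.664272 rad; initial bearing θ = 0.158825 rad.
Destination latitude: φ₂ = arcsin( sin φ₁ cos δ + cos φ₁ sin δ cos θ ) = arcsin(-0.027778) = -1.59°.
Δλ = atan2( sin θ sin δ cos φ₁ , cos δ − sin φ₁ sin φ₂ ) = atan2(0.074610, 0.783517) = 0.094938 rad = 5.44°.
λ₂ = -146.71° + 5.44° = -141.27°.

latitude -1.59°, longitude -141.27°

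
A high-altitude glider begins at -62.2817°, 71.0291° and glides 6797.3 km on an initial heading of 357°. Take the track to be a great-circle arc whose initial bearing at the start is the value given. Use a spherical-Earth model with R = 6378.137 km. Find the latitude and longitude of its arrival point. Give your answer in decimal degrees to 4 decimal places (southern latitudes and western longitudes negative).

Angular distance δ = d/R = 6797.3 / 6378.137 = 1.065719 rad.
Start latitude φ₁ = -1.087021 rad; initial bearing θ = 6.230825 rad.
Applying the spherical law of cosines for sides, sin φ₂ = sin φ₁ cos δ + cos φ₁ sin δ cos θ = -0.021858, so φ₂ = -1.2525°.
Then Δλ = atan2(-0.021303, 0.464525) = -0.045828 rad, from sin θ sin δ cos φ₁ over cos δ − sin φ₁ sin φ₂.
Hence λ₂ = 71.0291° + -2.6258° = 68.4033°.

latitude -1.2525°, longitude 68.4033°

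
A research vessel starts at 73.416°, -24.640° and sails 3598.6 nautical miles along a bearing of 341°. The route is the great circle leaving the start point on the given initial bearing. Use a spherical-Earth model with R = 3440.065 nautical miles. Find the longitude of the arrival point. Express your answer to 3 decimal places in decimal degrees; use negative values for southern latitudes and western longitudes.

Angular distance δ = d/R = 3598.6 / 3440.065 = 1.046085 rad.
Converting: φ₁ = 1.281351 rad, θ = 5.951573 rad.
sin φ₂ = sin φ₁ cos δ + cos φ₁ sin δ cos θ = (0.958402)(0.500963) + (0.285421)(0.865469)(0.945519) = 0.713689
φ₂ = asin(0.713689) = 0.794751 rad = 45.536°.
Then Δλ = atan2(-0.080423, -0.183038) = -2.727607 rad, from sin θ sin δ cos φ₁ over cos δ − sin φ₁ sin φ₂.
λ₂ = -24.640° + -156.280° = -180.920°, normalized to (−180°, 180°] → 179.080°.

longitude 179.080°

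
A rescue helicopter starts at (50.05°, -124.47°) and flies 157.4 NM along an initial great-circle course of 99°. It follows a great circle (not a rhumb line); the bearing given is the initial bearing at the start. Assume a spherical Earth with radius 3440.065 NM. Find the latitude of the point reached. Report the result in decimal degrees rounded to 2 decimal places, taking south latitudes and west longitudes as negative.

latitude 49.57°

The arc subtends δ = 157.4/3440.065 = 0.045755 rad at the centre.
With φ₁ = 50.05° = 0.873537 rad and θ = 99° = 1.727876 rad:
sin φ₂ = sin φ₁ cos δ + cos φ₁ sin δ cos θ = (0.766605)(0.998953) + (0.642119)(0.045739)(-0.156434) = 0.761208
φ₂ = asin(0.761208) = 0.865174 rad = 49.57°.
Δλ = atan2( sin θ sin δ cos φ₁ , cos δ − sin φ₁ sin φ₂ ) = atan2(0.029008, 0.415407) = 0.069718 rad = 3.99°.
λ₂ = -124.47° + 3.99° = -120.48°.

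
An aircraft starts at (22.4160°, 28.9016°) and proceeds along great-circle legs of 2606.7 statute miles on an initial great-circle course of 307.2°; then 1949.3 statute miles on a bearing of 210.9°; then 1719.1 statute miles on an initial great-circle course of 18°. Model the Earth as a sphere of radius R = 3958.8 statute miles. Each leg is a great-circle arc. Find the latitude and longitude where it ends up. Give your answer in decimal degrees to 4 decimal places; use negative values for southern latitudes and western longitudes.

latitude 38.2864°, longitude -15.6670°

Apply the spherical direct solution leg by leg, carrying full precision between legs.
Leg 1: from (22.4160°, 28.9016°), δ = 2606.7/3958.8 = 0.658457 rad, θ = 307.2° → φ = 40.0612°, λ = -10.6535°.
Leg 2: from (40.0612°, -10.6535°), δ = 1949.3/3958.8 = 0.492397 rad, θ = 210.9° → φ = 14.8736°, λ = -25.2012°.
Leg 3: from (14.8736°, -25.2012°), δ = 1719.1/3958.8 = 0.434248 rad, θ = 18° → φ = 38.2864°, λ = -15.6670°.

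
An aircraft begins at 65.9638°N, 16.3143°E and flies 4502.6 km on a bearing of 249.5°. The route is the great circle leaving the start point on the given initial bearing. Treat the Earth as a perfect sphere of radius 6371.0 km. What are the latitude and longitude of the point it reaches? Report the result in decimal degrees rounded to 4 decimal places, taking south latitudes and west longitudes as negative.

Angular distance δ = d/R = 4502.6 / 6371 = 0.706734 rad.
Converting: φ₁ = 1.151285 rad, θ = 4.354596 rad.
sin φ₂ = sin φ₁ cos δ + cos φ₁ sin δ cos θ = (0.913288)(0.760487) + (0.407314)(0.649353)(-0.350207) = 0.601917
φ₂ = asin(0.601917) = 0.645900 rad = 37.0073°.
For the longitude increment, Δλ = atan2( sin θ sin δ cos φ₁, cos δ − sin φ₁ sin φ₂ ) = atan2(-0.247741, 0.210763) = -49.6109°.
Hence λ₂ = 16.3143° + -49.6109° = -33.2966°.

latitude 37.0073°, longitude -33.2966°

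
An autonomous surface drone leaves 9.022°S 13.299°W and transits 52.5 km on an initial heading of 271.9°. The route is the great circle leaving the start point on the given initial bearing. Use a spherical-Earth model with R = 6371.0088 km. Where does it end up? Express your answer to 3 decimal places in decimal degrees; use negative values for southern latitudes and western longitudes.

latitude -9.006°, longitude -13.777°

The arc subtends δ = 52.5/6371.0088 = 0.008240 rad at the centre.
Start latitude φ₁ = -0.157464 rad; initial bearing θ = 4.745550 rad.
sin φ₂ = sin φ₁ cos δ + cos φ₁ sin δ cos θ = (-0.156814)(0.999966) + (0.987628)(0.008240)(0.033155) = -0.156539
φ₂ = asin(-0.156539) = -0.157185 rad = -9.006°.
For the longitude increment, Δλ = atan2( sin θ sin δ cos φ₁, cos δ − sin φ₁ sin φ₂ ) = atan2(-0.008134, 0.975419) = -0.478°.
λ₂ = -13.299° + -0.478° = -13.777°.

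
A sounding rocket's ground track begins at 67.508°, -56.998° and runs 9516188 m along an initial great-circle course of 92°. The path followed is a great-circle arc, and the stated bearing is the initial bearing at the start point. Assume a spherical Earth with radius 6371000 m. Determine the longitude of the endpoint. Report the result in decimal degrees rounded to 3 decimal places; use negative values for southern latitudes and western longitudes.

longitude 29.463°

Central angle δ = d/R = 1.493673 rad.
With φ₁ = 67.508° = 1.178237 rad and θ = 92° = 1.605703 rad:
sin φ₂ = sin φ₁ cos δ + cos φ₁ sin δ cos θ = (0.923933)(0.077047) + (0.382554)(0.997027)(-0.034899) = 0.057875
φ₂ = asin(0.057875) = 0.057908 rad = 3.318°.
Then Δλ = atan2(0.381185, 0.023574) = 1.509030 rad, from sin θ sin δ cos φ₁ over cos δ − sin φ₁ sin φ₂.
λ₂ = λ₁ + Δλ = 29.463°.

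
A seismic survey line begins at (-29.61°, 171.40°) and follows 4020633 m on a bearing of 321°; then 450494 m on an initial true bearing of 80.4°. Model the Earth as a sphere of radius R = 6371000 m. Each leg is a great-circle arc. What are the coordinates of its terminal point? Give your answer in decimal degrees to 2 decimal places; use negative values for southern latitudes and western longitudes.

Apply the spherical direct solution leg by leg, carrying full precision between legs.
Leg 1: from (-29.61°, 171.40°), δ = 4020633/6371000 = 0.631084 rad, θ = 321° → φ = -0.02°, λ = 149.60°.
Leg 2: from (-0.02°, 149.60°), δ = 450494/6371000 = 0.070710 rad, θ = 80.4° → φ = 0.66°, λ = 153.60°.

latitude 0.66°, longitude 153.60°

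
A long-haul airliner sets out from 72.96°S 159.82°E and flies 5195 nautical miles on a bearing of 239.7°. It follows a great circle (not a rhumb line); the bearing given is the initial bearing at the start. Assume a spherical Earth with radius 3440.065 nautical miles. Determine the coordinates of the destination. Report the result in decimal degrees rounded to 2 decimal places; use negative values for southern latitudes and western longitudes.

latitude -11.86°, longitude 41.54°

The arc subtends δ = 5195/3440.065 = 1.510146 rad at the centre.
Start latitude φ₁ = -1.273392 rad; initial bearing θ = 4.183554 rad.
Destination latitude: φ₂ = arcsin( sin φ₁ cos δ + cos φ₁ sin δ cos θ ) = arcsin(-0.205527) = -11.86°.
Then Δλ = atan2(-0.252544, -0.135891) = -2.064449 rad, from sin θ sin δ cos φ₁ over cos δ − sin φ₁ sin φ₂.
λ₂ = λ₁ + Δλ = 41.54°.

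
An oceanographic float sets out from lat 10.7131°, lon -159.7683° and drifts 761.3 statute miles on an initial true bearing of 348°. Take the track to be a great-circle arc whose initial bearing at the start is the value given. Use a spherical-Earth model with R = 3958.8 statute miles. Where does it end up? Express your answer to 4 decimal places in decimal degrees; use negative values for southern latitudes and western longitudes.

latitude 21.4785°, longitude -162.2157°

The arc subtends δ = 761.3/3958.8 = 0.192306 rad at the centre.
Start latitude φ₁ = 0.186979 rad; initial bearing θ = 6.073746 rad.
Destination latitude: φ₂ = arcsin( sin φ₁ cos δ + cos φ₁ sin δ cos θ ) = arcsin(0.366152) = 21.4785°.
Then Δλ = atan2(-0.039044, 0.913502) = -0.042715 rad, from sin θ sin δ cos φ₁ over cos δ − sin φ₁ sin φ₂.
λ₂ = λ₁ + Δλ = -162.2157°.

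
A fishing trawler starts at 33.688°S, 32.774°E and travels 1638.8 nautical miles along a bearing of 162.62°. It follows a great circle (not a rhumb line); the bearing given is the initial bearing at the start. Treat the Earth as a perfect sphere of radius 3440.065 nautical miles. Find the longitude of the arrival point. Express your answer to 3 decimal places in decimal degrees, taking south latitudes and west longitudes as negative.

longitude 48.192°

Angular distance δ = d/R = 1638.8 / 3440.065 = 0.476386 rad.
With φ₁ = -33.688° = -0.587967 rad and θ = 162.62° = 2.838254 rad:
Applying the spherical law of cosines for sides, sin φ₂ = sin φ₁ cos δ + cos φ₁ sin δ cos θ = -0.857055, so φ₂ = -58.987°.
Δλ = atan2( sin θ sin δ cos φ₁ , cos δ − sin φ₁ sin φ₂ ) = atan2(0.113976, 0.413275) = 0.269098 rad = 15.418°.
λ₂ = λ₁ + Δλ = 48.192°.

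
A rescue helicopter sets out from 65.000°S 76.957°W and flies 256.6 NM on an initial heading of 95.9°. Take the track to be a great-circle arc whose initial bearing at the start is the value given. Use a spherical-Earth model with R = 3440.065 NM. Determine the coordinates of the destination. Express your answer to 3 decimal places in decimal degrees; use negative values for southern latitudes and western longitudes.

δ = 256.6/3440.065 = 0.074592 rad (4.2738°).
Start latitude φ₁ = -1.134464 rad; initial bearing θ = 1.673771 rad.
Applying the spherical law of cosines for sides, sin φ₂ = sin φ₁ cos δ + cos φ₁ sin δ cos θ = -0.907025, so φ₂ = -65.097°.
For the longitude increment, Δλ = atan2( sin θ sin δ cos φ₁, cos δ − sin φ₁ sin φ₂ ) = atan2(0.031328, 0.175175) = 10.139°.
λ₂ = λ₁ + Δλ = -66.818°.

latitude -65.097°, longitude -66.818°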